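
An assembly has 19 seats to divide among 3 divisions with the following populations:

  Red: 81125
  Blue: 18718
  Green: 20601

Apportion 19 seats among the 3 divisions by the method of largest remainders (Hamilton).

Standard divisor: 120444 ÷ 19 ≈ 6339.158.
Standard quotas: Red 12.7974, Blue 2.9528, Green 3.2498.
Lower quotas: Red 12, Blue 2, Green 3 (sum 17, leaving 2 seats).
Remainders in descending order: Blue 0.9528, Red 0.7974, Green 0.2498.
The surplus seats go to Blue, Red.

Red=13, Blue=3, Green=3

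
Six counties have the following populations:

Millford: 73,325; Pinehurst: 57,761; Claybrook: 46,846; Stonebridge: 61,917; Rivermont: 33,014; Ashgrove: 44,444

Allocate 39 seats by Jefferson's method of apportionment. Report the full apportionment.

Millford=9; Pinehurst=7; Claybrook=6; Stonebridge=8; Rivermont=4; Ashgrove=5

Standard divisor 317307/39 ≈ 8136.077; standard quotas: Millford 9.012, Pinehurst 7.099, Claybrook 5.758, Stonebridge 7.610, Rivermont 4.058, Ashgrove 5.463.
Rounding down gives 9, 7, 5, 7, 4, 5 = 37 seats, so the divisor must be adjusted.
With modified divisor 7600: modified quotas Millford 9.648, Pinehurst 7.600, Claybrook 6.164, Stonebridge 8.147, Rivermont 4.344, Ashgrove 5.848.
Rounding down: Millford 9, Pinehurst 7, Claybrook 6, Stonebridge 8, Rivermont 4, Ashgrove 5 (total 39).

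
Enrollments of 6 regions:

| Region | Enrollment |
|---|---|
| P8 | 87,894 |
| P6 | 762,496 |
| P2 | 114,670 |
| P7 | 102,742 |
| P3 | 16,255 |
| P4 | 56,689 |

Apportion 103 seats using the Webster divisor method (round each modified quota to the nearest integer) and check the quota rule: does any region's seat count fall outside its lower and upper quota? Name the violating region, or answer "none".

P6

Standard quotas: P8 7.936, P6 68.847, P2 10.354, P7 9.277, P3 1.468, P4 5.119.
Webster allocation: P8 8, P6 70, P2 10, P7 9, P3 1, P4 5.
P6 has quota 68.847 (lower 68, upper 69) but receives 70 — outside the quota interval.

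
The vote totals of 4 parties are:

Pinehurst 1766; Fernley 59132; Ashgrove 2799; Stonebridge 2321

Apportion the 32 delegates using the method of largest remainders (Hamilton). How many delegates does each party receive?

Total 66018; standard divisor 66018/32 ≈ 2063.062.
Standard quotas: Pinehurst 0.8560, Fernley 28.6622, Ashgrove 1.3567, Stonebridge 1.1250.
Lower quotas: Pinehurst 0, Fernley 28, Ashgrove 1, Stonebridge 1 (sum 30, leaving 2 seats).
Remainders in descending order: Pinehurst 0.8560, Fernley 0.6622, Ashgrove 0.3567, Stonebridge 0.1250.
The surplus seats go to Pinehurst, Fernley.

Pinehurst=1, Fernley=29, Ashgrove=1, Stonebridge=1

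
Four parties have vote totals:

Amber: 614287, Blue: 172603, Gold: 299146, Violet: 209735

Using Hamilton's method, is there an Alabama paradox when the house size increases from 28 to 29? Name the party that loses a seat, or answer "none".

At 28 seats: Amber 13, Blue 4, Gold 6, Violet 5.
At 29 seats: Amber 14, Blue 4, Gold 7, Violet 4.
Violet drops from 5 to 4.

Violet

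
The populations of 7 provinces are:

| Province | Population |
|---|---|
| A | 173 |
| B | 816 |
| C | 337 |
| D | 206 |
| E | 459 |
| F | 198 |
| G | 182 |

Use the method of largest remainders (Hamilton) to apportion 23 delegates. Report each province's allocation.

Total 2371; standard divisor 2371/23 ≈ 103.087.
Standard quotas: A 1.678, B 7.916, C 3.269, D 1.998, E 4.453, F 1.921, G 1.765.
Lower quotas: A 1, B 7, C 3, D 1, E 4, F 1, G 1 (sum 18, leaving 5 seats).
Remainders in descending order: D 0.998, F 0.921, B 0.916, G 0.765, A 0.678, E 0.453, C 0.269.
The surplus seats go to D, F, B, G, A.

A: 2, B: 8, C: 3, D: 2, E: 4, F: 2, G: 2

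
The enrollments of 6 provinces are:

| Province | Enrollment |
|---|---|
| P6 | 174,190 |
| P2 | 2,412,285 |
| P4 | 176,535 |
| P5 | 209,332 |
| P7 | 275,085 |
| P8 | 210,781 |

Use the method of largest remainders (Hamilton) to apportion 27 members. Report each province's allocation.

Total 3458208; standard divisor 3458208/27 ≈ 128081.778.
Standard quotas: P6 1.3600, P2 18.8339, P4 1.3783, P5 1.6344, P7 2.1477, P8 1.6457.
Lower quotas: P6 1, P2 18, P4 1, P5 1, P7 2, P8 1 (sum 24, leaving 3 seats).
Remainders in descending order: P2 0.8339, P8 0.6457, P5 0.6344, P4 0.3783, P6 0.3600, P7 0.1477.
Largest remainders: P2, P8, P5 receive the extra seats.

P6 1, P2 19, P4 1, P5 2, P7 2, P8 2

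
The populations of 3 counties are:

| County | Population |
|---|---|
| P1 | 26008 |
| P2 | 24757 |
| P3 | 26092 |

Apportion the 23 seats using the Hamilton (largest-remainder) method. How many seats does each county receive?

Total 76857; standard divisor 76857/23 ≈ 3341.609.
Standard quotas: P1 7.7831, P2 7.4087, P3 7.8082.
Lower quotas: P1 7, P2 7, P3 7 (sum 21, leaving 2 seats).
Remainders in descending order: P3 0.8082, P1 0.7831, P2 0.4087.
The surplus seats go to P3, P1.

P1 8, P2 7, P3 8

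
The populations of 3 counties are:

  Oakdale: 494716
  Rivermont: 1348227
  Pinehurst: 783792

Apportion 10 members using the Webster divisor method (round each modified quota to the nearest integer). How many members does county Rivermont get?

5

Standard divisor 2626735/10 ≈ 262673.5; standard quotas: Oakdale 1.883, Rivermont 5.133, Pinehurst 2.984.
Rounding to the nearest integer gives Oakdale 2, Rivermont 5, Pinehurst 3 — total 10, matching the house size, so no adjustment is needed.
Rivermont receives 5.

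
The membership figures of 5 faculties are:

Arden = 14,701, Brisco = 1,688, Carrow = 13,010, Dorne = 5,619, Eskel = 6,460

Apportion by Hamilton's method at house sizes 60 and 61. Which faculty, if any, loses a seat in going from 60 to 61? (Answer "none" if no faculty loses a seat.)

At 60 seats: Arden 21, Brisco 3, Carrow 19, Dorne 8, Eskel 9.
At 61 seats: Arden 22, Brisco 2, Carrow 19, Dorne 8, Eskel 10.
Brisco drops from 3 to 2.

Brisco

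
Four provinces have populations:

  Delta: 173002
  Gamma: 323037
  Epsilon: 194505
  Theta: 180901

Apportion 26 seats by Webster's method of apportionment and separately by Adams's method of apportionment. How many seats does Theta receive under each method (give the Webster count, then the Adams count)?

Webster: Delta 5, Gamma 10, Epsilon 6, Theta 5.
Adams: Delta 5, Gamma 9, Epsilon 6, Theta 6.
Theta gets 5 under Webster and 6 under Adams.

5 and 6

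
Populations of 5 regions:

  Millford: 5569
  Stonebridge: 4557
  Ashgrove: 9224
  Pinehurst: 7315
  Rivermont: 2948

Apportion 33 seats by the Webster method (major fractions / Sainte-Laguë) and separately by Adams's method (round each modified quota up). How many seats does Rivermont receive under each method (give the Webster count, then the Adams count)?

Webster: Millford 6, Stonebridge 5, Ashgrove 11, Pinehurst 8, Rivermont 3.
Adams: Millford 6, Stonebridge 5, Ashgrove 10, Pinehurst 8, Rivermont 4.
Rivermont gets 3 under Webster and 4 under Adams.

3 and 4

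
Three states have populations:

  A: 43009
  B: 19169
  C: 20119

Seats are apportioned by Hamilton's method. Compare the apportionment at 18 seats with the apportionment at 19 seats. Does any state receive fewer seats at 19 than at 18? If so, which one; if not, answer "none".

At 18 seats: A 10, B 4, C 4.
At 19 seats: A 10, B 4, C 5.
No state's allocation decreased.

none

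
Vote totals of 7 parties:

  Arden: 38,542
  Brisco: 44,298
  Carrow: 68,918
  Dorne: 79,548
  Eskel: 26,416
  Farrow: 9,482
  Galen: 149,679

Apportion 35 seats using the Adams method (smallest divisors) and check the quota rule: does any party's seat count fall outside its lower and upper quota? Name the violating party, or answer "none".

Standard quotas: Arden 3.236, Brisco 3.719, Carrow 5.786, Dorne 6.679, Eskel 2.218, Farrow 0.796, Galen 12.567.
Adams allocation: Arden 3, Brisco 4, Carrow 6, Dorne 7, Eskel 2, Farrow 1, Galen 12.
Every allocation lies between the lower and upper quota.

none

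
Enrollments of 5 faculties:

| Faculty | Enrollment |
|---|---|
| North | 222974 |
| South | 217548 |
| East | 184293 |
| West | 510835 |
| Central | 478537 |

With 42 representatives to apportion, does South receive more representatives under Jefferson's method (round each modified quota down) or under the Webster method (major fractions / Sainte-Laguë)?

Webster

Jefferson: North 6, South 5, East 5, West 13, Central 13.
Webster: North 6, South 6, East 5, West 13, Central 12.
South gets 5 under Jefferson and 6 under Webster.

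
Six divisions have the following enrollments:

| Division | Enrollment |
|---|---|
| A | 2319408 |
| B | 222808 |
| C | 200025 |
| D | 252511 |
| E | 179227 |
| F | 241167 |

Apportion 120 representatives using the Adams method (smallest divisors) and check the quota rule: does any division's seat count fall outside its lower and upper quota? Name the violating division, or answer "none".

Standard quotas: A 81.498, B 7.829, C 7.028, D 8.873, E 6.298, F 8.474.
Adams allocation: A 80, B 8, C 7, D 9, E 7, F 9.
A has quota 81.498 (lower 81, upper 82) but receives 80 — outside the quota interval.

A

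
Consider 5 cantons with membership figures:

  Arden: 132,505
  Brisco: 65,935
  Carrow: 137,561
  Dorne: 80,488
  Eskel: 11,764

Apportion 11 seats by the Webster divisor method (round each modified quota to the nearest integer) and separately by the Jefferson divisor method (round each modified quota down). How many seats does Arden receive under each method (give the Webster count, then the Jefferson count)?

3 and 4

Webster: Arden 3, Brisco 2, Carrow 4, Dorne 2, Eskel 0.
Jefferson: Arden 4, Brisco 1, Carrow 4, Dorne 2, Eskel 0.
Arden gets 3 under Webster and 4 under Jefferson.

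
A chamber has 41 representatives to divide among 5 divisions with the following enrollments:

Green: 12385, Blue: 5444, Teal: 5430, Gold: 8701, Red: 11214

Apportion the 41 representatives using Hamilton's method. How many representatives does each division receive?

Green=12; Blue=5; Teal=5; Gold=8; Red=11

Total 43174; standard divisor 43174/41 ≈ 1053.024.
Standard quotas: Green 11.7614, Blue 5.1699, Teal 5.1566, Gold 8.2629, Red 10.6493.
Lower quotas: Green 11, Blue 5, Teal 5, Gold 8, Red 10 (sum 39, leaving 2 seats).
Remainders in descending order: Green 0.7614, Red 0.6493, Gold 0.2629, Blue 0.1699, Teal 0.1566.
The surplus seats go to Green, Red.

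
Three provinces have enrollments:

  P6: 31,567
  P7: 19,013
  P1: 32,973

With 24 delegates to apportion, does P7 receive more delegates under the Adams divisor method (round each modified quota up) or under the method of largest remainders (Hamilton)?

Adams

Adams: P6 9, P7 6, P1 9.
Hamilton: P6 9, P7 5, P1 10.
P7 gets 6 under Adams and 5 under Hamilton.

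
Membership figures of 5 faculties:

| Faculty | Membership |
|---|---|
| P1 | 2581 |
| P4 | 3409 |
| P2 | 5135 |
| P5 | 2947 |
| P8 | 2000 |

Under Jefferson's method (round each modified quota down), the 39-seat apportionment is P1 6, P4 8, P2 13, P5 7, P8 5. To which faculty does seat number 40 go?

Priority for the next seat is population ÷ (current seats + 1).
Priorities: P1 368.714, P4 378.778, P2 366.786, P5 368.375, P8 333.333.
Highest priority: P4.

P4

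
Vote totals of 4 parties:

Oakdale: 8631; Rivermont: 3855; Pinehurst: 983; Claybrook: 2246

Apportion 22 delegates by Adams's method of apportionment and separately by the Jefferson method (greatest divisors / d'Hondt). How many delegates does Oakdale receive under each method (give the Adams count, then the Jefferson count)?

Adams: Oakdale 12, Rivermont 5, Pinehurst 2, Claybrook 3.
Jefferson: Oakdale 13, Rivermont 5, Pinehurst 1, Claybrook 3.
Oakdale gets 12 under Adams and 13 under Jefferson.

12 and 13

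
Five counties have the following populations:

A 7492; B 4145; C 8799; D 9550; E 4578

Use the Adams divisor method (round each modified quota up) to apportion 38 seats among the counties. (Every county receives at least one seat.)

Standard divisor 34564/38 ≈ 909.579; standard quotas: A 8.237, B 4.557, C 9.674, D 10.499, E 5.033.
Rounding up gives 9, 5, 10, 11, 6 = 41 seats, so the divisor must be adjusted.
With modified divisor 970: modified quotas A 7.724, B 4.273, C 9.071, D 9.845, E 4.720.
Rounding up: A 8, B 5, C 10, D 10, E 5 (total 38).

A 8, B 5, C 10, D 10, E 5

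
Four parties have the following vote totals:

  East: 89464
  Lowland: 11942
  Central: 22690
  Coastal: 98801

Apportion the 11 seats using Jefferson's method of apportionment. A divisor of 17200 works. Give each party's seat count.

East: 5; Lowland: 0; Central: 1; Coastal: 5

With modified divisor 17200: modified quotas East 5.201, Lowland 0.694, Central 1.319, Coastal 5.744.
Rounding down: East 5, Lowland 0, Central 1, Coastal 5 (total 11).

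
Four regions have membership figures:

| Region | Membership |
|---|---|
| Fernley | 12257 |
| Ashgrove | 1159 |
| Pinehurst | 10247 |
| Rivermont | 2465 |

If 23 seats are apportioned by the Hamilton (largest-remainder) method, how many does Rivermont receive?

Standard divisor: 26128 ÷ 23 = 1136.
Standard quotas: Fernley 10.7896, Ashgrove 1.0202, Pinehurst 9.0202, Rivermont 2.1699.
Lower quotas: Fernley 10, Ashgrove 1, Pinehurst 9, Rivermont 2 (sum 22, leaving 1 seat).
Remainders in descending order: Fernley 0.7896, Rivermont 0.1699, Ashgrove 0.0202, Pinehurst 0.0202.
Largest remainder: Fernley receives the extra seat.
Rivermont receives 2.

2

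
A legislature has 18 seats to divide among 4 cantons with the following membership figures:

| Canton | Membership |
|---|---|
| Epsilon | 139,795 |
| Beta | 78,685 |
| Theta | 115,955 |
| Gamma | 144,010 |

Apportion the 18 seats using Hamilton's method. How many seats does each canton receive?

Standard divisor: 478445 ÷ 18 ≈ 26580.278.
Standard quotas: Epsilon 5.2594, Beta 2.9603, Theta 4.3624, Gamma 5.4179.
Lower quotas: Epsilon 5, Beta 2, Theta 4, Gamma 5 (sum 16, leaving 2 seats).
Remainders in descending order: Beta 0.9603, Gamma 0.4179, Theta 0.3624, Epsilon 0.2594.
The surplus seats go to Beta, Gamma.

Epsilon: 5, Beta: 3, Theta: 4, Gamma: 6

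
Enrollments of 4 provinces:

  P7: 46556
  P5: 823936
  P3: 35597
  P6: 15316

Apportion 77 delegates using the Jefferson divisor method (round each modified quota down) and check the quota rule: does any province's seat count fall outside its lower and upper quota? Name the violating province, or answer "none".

P5

Standard quotas: P7 3.891, P5 68.855, P3 2.975, P6 1.280.
Jefferson allocation: P7 3, P5 70, P3 3, P6 1.
P5 has quota 68.855 (lower 68, upper 69) but receives 70 — outside the quota interval.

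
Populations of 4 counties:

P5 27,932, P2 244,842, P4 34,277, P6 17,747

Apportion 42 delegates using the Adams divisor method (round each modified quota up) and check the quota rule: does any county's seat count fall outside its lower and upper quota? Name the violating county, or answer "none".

P2

Standard quotas: P5 3.612, P2 31.661, P4 4.432, P6 2.295.
Adams allocation: P5 4, P2 30, P4 5, P6 3.
P2 has quota 31.661 (lower 31, upper 32) but receives 30 — outside the quota interval.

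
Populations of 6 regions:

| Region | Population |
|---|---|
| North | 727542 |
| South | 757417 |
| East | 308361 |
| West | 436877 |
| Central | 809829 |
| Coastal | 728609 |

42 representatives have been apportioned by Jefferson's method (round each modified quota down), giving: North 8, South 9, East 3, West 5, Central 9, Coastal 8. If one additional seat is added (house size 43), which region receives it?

Central

Priority for the next seat is population ÷ (current seats + 1).
Priorities: North 80838.000, South 75741.700, East 77090.250, West 72812.833, Central 80982.900, Coastal 80956.556.
Highest priority: Central.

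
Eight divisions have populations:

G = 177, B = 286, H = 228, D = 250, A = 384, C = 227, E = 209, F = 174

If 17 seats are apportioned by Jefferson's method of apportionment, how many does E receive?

2

Standard divisor 1935/17 ≈ 113.824; standard quotas: G 1.555, B 2.513, H 2.003, D 2.196, A 3.374, C 1.994, E 1.836, F 1.529.
Rounding down gives 1, 2, 2, 2, 3, 1, 1, 1 = 13 seats, so the divisor must be adjusted.
With modified divisor 90: modified quotas G 1.967, B 3.178, H 2.533, D 2.778, A 4.267, C 2.522, E 2.322, F 1.933.
Rounding down: G 1, B 3, H 2, D 2, A 4, C 2, E 2, F 1 (total 17).
E receives 2.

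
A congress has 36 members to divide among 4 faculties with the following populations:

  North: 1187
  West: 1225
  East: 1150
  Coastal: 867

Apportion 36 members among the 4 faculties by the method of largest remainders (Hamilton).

The standard divisor is 4429/36 ≈ 123.028.
Standard quotas: North 9.648, West 9.957, East 9.347, Coastal 7.047.
Lower quotas: North 9, West 9, East 9, Coastal 7 (sum 34, leaving 2 seats).
Remainders in descending order: West 0.957, North 0.648, East 0.347, Coastal 0.047.
The surplus seats go to West, North.

North 10; West 10; East 9; Coastal 7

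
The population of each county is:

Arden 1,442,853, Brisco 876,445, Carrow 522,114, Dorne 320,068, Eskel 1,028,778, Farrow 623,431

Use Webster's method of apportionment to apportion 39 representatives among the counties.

Standard divisor 4813689/39 ≈ 123427.923; standard quotas: Arden 11.690, Brisco 7.101, Carrow 4.230, Dorne 2.593, Eskel 8.335, Farrow 5.051.
Rounding to the nearest integer gives Arden 12, Brisco 7, Carrow 4, Dorne 3, Eskel 8, Farrow 5 — total 39, matching the house size, so no adjustment is needed.

Arden 12, Brisco 7, Carrow 4, Dorne 3, Eskel 8, Farrow 5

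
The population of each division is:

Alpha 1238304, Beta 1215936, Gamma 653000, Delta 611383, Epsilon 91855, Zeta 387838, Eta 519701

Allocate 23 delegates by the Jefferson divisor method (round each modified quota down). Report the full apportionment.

Alpha 7, Beta 6, Gamma 3, Delta 3, Epsilon 0, Zeta 2, Eta 2

Standard divisor 4718017/23 ≈ 205131.174; standard quotas: Alpha 6.037, Beta 5.928, Gamma 3.183, Delta 2.980, Epsilon 0.448, Zeta 1.891, Eta 2.534.
Rounding down gives 6, 5, 3, 2, 0, 1, 2 = 19 seats, so the divisor must be adjusted.
With modified divisor 175300: modified quotas Alpha 7.064, Beta 6.936, Gamma 3.725, Delta 3.488, Epsilon 0.524, Zeta 2.212, Eta 2.965.
Rounding down: Alpha 7, Beta 6, Gamma 3, Delta 3, Epsilon 0, Zeta 2, Eta 2 (total 23).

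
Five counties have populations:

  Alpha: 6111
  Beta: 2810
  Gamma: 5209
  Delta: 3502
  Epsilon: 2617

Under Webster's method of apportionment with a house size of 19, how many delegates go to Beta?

Standard divisor 20249/19 ≈ 1065.737; standard quotas: Alpha 5.734, Beta 2.637, Gamma 4.888, Delta 3.286, Epsilon 2.456.
Rounding to the nearest integer gives Alpha 6, Beta 3, Gamma 5, Delta 3, Epsilon 2 — total 19, matching the house size, so no adjustment is needed.
Beta receives 3.

3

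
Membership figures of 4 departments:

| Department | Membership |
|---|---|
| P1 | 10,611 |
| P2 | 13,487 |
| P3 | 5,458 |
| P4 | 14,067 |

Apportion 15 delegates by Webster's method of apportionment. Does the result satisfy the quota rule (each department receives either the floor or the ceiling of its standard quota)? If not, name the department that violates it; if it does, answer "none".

none

Standard quotas: P1 3.649, P2 4.638, P3 1.877, P4 4.837.
Webster allocation: P1 4, P2 4, P3 2, P4 5.
Every allocation lies between the lower and upper quota.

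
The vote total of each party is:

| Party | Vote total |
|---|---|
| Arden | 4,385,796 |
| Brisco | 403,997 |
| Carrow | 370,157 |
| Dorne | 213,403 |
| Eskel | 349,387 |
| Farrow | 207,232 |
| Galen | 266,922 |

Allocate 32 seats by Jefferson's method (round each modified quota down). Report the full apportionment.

Arden: 24, Brisco: 2, Carrow: 2, Dorne: 1, Eskel: 1, Farrow: 1, Galen: 1

Standard divisor 6196894/32 ≈ 193652.938; standard quotas: Arden 22.648, Brisco 2.086, Carrow 1.911, Dorne 1.102, Eskel 1.804, Farrow 1.070, Galen 1.378.
Rounding down gives 22, 2, 1, 1, 1, 1, 1 = 29 seats, so the divisor must be adjusted.
With modified divisor 179100: modified quotas Arden 24.488, Brisco 2.256, Carrow 2.067, Dorne 1.192, Eskel 1.951, Farrow 1.157, Galen 1.490.
Rounding down: Arden 24, Brisco 2, Carrow 2, Dorne 1, Eskel 1, Farrow 1, Galen 1 (total 32).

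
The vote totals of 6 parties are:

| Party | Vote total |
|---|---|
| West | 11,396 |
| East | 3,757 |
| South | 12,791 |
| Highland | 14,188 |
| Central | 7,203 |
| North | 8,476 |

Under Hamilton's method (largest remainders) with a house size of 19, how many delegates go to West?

4

Standard divisor: 57811 ÷ 19 ≈ 3042.684.
Standard quotas: West 3.7454, East 1.2348, South 4.2039, Highland 4.6630, Central 2.3673, North 2.7857.
Lower quotas: West 3, East 1, South 4, Highland 4, Central 2, North 2 (sum 16, leaving 3 seats).
Remainders in descending order: North 0.7857, West 0.7454, Highland 0.6630, Central 0.3673, East 0.2348, South 0.2039.
Largest remainders: North, West, Highland receive the extra seats.
West receives 4.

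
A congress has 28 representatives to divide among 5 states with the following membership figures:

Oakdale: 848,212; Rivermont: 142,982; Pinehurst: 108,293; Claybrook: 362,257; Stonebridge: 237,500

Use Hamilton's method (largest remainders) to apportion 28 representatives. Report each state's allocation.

Standard divisor: 1699244 ÷ 28 ≈ 60687.286.
Standard quotas: Oakdale 13.9768, Rivermont 2.3560, Pinehurst 1.7844, Claybrook 5.9692, Stonebridge 3.9135.
Lower quotas: Oakdale 13, Rivermont 2, Pinehurst 1, Claybrook 5, Stonebridge 3 (sum 24, leaving 4 seats).
Remainders in descending order: Oakdale 0.9768, Claybrook 0.9692, Stonebridge 0.9135, Pinehurst 0.7844, Rivermont 0.3560.
The surplus seats go to Oakdale, Claybrook, Stonebridge, Pinehurst.

Oakdale 14, Rivermont 2, Pinehurst 2, Claybrook 6, Stonebridge 4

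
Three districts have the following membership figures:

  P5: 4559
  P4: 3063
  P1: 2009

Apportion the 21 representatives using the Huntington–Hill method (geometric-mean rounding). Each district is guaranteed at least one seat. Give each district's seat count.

With divisor 461: modified quotas P5 9.889, P4 6.644, P1 4.358.
Geometric-mean thresholds: P5 √(9·10)=9.487, P4 √(6·7)=6.481, P1 √(4·5)=4.472.
Each quota rounded against its threshold gives P5 10, P4 7, P1 4 (total 21).

P5 10; P4 7; P1 4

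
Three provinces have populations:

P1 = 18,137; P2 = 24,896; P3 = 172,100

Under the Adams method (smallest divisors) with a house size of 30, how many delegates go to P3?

23

Standard divisor 215133/30 ≈ 7171.1; standard quotas: P1 2.529, P2 3.472, P3 23.999.
Rounding up gives 3, 4, 24 = 31 seats, so the divisor must be adjusted.
With modified divisor 7700: modified quotas P1 2.355, P2 3.233, P3 22.351.
Rounding up: P1 3, P2 4, P3 23 (total 30).
P3 receives 23.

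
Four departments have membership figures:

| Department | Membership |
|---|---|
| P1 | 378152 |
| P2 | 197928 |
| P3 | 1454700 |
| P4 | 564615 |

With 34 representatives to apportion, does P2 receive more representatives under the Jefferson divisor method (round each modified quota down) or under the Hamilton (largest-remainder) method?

Hamilton

Jefferson: P1 5, P2 2, P3 20, P4 7.
Hamilton: P1 5, P2 3, P3 19, P4 7.
P2 gets 2 under Jefferson and 3 under Hamilton.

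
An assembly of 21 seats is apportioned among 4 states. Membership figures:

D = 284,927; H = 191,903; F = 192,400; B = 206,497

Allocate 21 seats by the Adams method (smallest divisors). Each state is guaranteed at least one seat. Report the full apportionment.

Standard divisor 875727/21 ≈ 41701.286; standard quotas: D 6.833, H 4.602, F 4.614, B 4.952.
Rounding up gives 7, 5, 5, 5 = 22 seats, so the divisor must be adjusted.
With modified divisor 47700: modified quotas D 5.973, H 4.023, F 4.034, B 4.329.
Rounding up: D 6, H 5, F 5, B 5 (total 21).

D 6; H 5; F 5; B 5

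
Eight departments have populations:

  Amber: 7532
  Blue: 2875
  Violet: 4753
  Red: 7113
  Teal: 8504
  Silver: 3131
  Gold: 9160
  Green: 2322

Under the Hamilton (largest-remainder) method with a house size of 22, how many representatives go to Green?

Total 45390; standard divisor 45390/22 ≈ 2063.182.
Standard quotas: Amber 3.6507, Blue 1.3935, Violet 2.3037, Red 3.4476, Teal 4.1218, Silver 1.5176, Gold 4.4397, Green 1.1254.
Lower quotas: Amber 3, Blue 1, Violet 2, Red 3, Teal 4, Silver 1, Gold 4, Green 1 (sum 19, leaving 3 seats).
Remainders in descending order: Amber 0.6507, Silver 0.5176, Red 0.4476, Gold 0.4397, Blue 0.3935, Violet 0.3037, Green 0.1254, Teal 0.1218.
The surplus seats go to Amber, Silver, Red.
Green receives 1.

1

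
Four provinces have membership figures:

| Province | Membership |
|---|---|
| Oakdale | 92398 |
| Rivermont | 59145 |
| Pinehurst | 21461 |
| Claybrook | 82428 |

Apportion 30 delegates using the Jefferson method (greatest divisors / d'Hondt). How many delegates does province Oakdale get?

11

Standard divisor 255432/30 ≈ 8514.4; standard quotas: Oakdale 10.852, Rivermont 6.946, Pinehurst 2.521, Claybrook 9.681.
Rounding down gives 10, 6, 2, 9 = 27 seats, so the divisor must be adjusted.
With modified divisor 8000: modified quotas Oakdale 11.550, Rivermont 7.393, Pinehurst 2.683, Claybrook 10.303.
Rounding down: Oakdale 11, Rivermont 7, Pinehurst 2, Claybrook 10 (total 30).
Oakdale receives 11.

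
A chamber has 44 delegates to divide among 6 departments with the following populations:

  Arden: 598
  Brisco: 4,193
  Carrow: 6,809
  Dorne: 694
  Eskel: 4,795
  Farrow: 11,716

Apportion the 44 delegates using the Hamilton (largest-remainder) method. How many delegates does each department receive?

Arden: 1, Brisco: 7, Carrow: 10, Dorne: 1, Eskel: 7, Farrow: 18

Total 28805; standard divisor 28805/44 ≈ 654.659.
Standard quotas: Arden 0.9135, Brisco 6.4049, Carrow 10.4008, Dorne 1.0601, Eskel 7.3244, Farrow 17.8963.
Lower quotas: Arden 0, Brisco 6, Carrow 10, Dorne 1, Eskel 7, Farrow 17 (sum 41, leaving 3 seats).
Remainders in descending order: Arden 0.9135, Farrow 0.8963, Brisco 0.4049, Carrow 0.4008, Eskel 0.3244, Dorne 0.0601.
Largest remainders: Arden, Farrow, Brisco receive the extra seats.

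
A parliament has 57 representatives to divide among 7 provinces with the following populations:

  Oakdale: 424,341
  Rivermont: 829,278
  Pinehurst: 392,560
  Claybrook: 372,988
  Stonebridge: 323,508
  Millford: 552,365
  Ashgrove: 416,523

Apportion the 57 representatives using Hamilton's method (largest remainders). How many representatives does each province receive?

Oakdale=7; Rivermont=14; Pinehurst=7; Claybrook=6; Stonebridge=6; Millford=10; Ashgrove=7

The standard divisor is 3311563/57 ≈ 58097.596.
Standard quotas: Oakdale 7.3039, Rivermont 14.2739, Pinehurst 6.7569, Claybrook 6.4200, Stonebridge 5.5684, Millford 9.5075, Ashgrove 7.1694.
Lower quotas: Oakdale 7, Rivermont 14, Pinehurst 6, Claybrook 6, Stonebridge 5, Millford 9, Ashgrove 7 (sum 54, leaving 3 seats).
Remainders in descending order: Pinehurst 0.7569, Stonebridge 0.5684, Millford 0.5075, Claybrook 0.4200, Oakdale 0.3039, Rivermont 0.2739, Ashgrove 0.1694.
Largest remainders: Pinehurst, Stonebridge, Millford receive the extra seats.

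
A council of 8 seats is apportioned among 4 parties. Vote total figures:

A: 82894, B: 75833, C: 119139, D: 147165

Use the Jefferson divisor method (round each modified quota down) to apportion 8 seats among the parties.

Standard divisor 425031/8 ≈ 53128.875; standard quotas: A 1.560, B 1.427, C 2.242, D 2.770.
Rounding down gives 1, 1, 2, 2 = 6 seats, so the divisor must be adjusted.
With modified divisor 40600: modified quotas A 2.042, B 1.868, C 2.934, D 3.625.
Rounding down: A 2, B 1, C 2, D 3 (total 8).

A: 2, B: 1, C: 2, D: 3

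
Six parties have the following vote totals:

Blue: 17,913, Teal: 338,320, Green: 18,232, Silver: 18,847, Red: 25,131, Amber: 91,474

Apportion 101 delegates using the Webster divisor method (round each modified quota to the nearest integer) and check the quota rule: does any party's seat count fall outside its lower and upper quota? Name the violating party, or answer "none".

Teal

Standard quotas: Blue 3.548, Teal 67.012, Green 3.611, Silver 3.733, Red 4.978, Amber 18.118.
Webster allocation: Blue 4, Teal 66, Green 4, Silver 4, Red 5, Amber 18.
Teal has quota 67.012 (lower 67, upper 68) but receives 66 — outside the quota interval.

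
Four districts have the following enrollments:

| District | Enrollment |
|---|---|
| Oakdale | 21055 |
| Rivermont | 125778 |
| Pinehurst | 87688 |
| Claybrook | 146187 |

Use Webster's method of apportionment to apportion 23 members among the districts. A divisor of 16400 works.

Oakdale=1; Rivermont=8; Pinehurst=5; Claybrook=9

With modified divisor 16400: modified quotas Oakdale 1.284, Rivermont 7.669, Pinehurst 5.347, Claybrook 8.914.
Rounding to the nearest integer: Oakdale 1, Rivermont 8, Pinehurst 5, Claybrook 9 (total 23).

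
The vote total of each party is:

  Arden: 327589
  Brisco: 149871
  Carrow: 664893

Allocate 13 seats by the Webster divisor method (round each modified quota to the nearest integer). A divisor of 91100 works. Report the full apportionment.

Arden: 4, Brisco: 2, Carrow: 7

With modified divisor 91100: modified quotas Arden 3.596, Brisco 1.645, Carrow 7.298.
Rounding to the nearest integer: Arden 4, Brisco 2, Carrow 7 (total 13).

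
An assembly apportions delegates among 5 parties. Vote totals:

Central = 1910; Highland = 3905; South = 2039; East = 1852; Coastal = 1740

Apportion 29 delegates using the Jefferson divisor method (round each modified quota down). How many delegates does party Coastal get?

Standard divisor 11446/29 ≈ 394.69; standard quotas: Central 4.839, Highland 9.894, South 5.166, East 4.692, Coastal 4.409.
Rounding down gives 4, 9, 5, 4, 4 = 26 seats, so the divisor must be adjusted.
With modified divisor 360: modified quotas Central 5.306, Highland 10.847, South 5.664, East 5.144, Coastal 4.833.
Rounding down: Central 5, Highland 10, South 5, East 5, Coastal 4 (total 29).
Coastal receives 4.

4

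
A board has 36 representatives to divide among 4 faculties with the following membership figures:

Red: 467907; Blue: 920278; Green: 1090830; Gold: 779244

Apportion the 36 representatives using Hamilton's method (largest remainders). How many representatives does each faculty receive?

Red 5, Blue 10, Green 12, Gold 9

The standard divisor is 3258259/36 ≈ 90507.194.
Standard quotas: Red 5.1698, Blue 10.1680, Green 12.0524, Gold 8.6097.
Lower quotas: Red 5, Blue 10, Green 12, Gold 8 (sum 35, leaving 1 seat).
Remainders in descending order: Gold 0.6097, Red 0.1698, Blue 0.1680, Green 0.0524.
The surplus seat goes to Gold.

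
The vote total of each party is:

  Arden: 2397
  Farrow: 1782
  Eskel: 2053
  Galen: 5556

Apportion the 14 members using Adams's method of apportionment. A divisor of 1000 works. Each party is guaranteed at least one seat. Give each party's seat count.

With modified divisor 1000: modified quotas Arden 2.397, Farrow 1.782, Eskel 2.053, Galen 5.556.
Rounding up: Arden 3, Farrow 2, Eskel 3, Galen 6 (total 14).

Arden: 3; Farrow: 2; Eskel: 3; Galen: 6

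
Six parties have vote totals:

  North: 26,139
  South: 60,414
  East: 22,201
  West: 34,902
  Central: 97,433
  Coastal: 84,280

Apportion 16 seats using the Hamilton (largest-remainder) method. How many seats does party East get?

Standard divisor: 325369 ÷ 16 ≈ 20335.562.
Standard quotas: North 1.2854, South 2.9709, East 1.0917, West 1.7163, Central 4.7913, Coastal 4.1445.
Lower quotas: North 1, South 2, East 1, West 1, Central 4, Coastal 4 (sum 13, leaving 3 seats).
Remainders in descending order: South 0.9709, Central 0.7913, West 0.7163, North 0.2854, Coastal 0.1445, East 0.0917.
The surplus seats go to South, Central, West.
East receives 1.

1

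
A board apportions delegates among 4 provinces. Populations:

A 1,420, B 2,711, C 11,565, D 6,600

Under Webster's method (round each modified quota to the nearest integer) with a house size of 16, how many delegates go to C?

Standard divisor 22296/16 ≈ 1393.5; standard quotas: A 1.019, B 1.945, C 8.299, D 4.736.
Rounding to the nearest integer gives A 1, B 2, C 8, D 5 — total 16, matching the house size, so no adjustment is needed.
C receives 8.

8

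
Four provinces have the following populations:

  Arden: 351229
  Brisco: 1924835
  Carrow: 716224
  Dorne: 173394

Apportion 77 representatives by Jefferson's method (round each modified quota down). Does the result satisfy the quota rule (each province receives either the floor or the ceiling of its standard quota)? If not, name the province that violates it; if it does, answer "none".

Standard quotas: Arden 8.543, Brisco 46.818, Carrow 17.421, Dorne 4.218.
Jefferson allocation: Arden 8, Brisco 48, Carrow 17, Dorne 4.
Brisco has quota 46.818 (lower 46, upper 47) but receives 48 — outside the quota interval.

Brisco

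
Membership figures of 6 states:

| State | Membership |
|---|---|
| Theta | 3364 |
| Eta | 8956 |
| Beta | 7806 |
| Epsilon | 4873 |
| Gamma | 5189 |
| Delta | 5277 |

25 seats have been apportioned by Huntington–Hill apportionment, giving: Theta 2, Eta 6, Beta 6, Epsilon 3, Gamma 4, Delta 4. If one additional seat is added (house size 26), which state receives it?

Epsilon

Priority for the next seat is population ÷ (√(s·(s+1))).
Priorities: Theta 1373.347, Eta 1381.941, Beta 1204.492, Epsilon 1406.714, Gamma 1160.296, Delta 1179.973.
Highest priority: Epsilon.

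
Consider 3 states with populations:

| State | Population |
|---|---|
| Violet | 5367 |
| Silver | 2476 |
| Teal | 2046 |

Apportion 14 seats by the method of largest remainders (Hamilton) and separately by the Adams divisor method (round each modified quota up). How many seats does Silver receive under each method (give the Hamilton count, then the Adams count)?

Hamilton: Violet 8, Silver 3, Teal 3.
Adams: Violet 7, Silver 4, Teal 3.
Silver gets 3 under Hamilton and 4 under Adams.

3 and 4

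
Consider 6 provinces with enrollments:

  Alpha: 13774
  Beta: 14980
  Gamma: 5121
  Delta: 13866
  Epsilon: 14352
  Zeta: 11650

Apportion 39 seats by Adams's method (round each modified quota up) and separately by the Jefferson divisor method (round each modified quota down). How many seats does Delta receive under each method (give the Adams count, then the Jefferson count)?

7 and 8

Adams: Alpha 7, Beta 8, Gamma 3, Delta 7, Epsilon 8, Zeta 6.
Jefferson: Alpha 7, Beta 8, Gamma 2, Delta 8, Epsilon 8, Zeta 6.
Delta gets 7 under Adams and 8 under Jefferson.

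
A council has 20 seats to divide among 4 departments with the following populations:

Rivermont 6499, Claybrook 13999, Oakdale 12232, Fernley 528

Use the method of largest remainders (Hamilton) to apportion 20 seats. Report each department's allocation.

Rivermont=4; Claybrook=9; Oakdale=7; Fernley=0

Standard divisor: 33258 ÷ 20 ≈ 1662.9.
Standard quotas: Rivermont 3.9082, Claybrook 8.4184, Oakdale 7.3558, Fernley 0.3175.
Lower quotas: Rivermont 3, Claybrook 8, Oakdale 7, Fernley 0 (sum 18, leaving 2 seats).
Remainders in descending order: Rivermont 0.9082, Claybrook 0.4184, Oakdale 0.3558, Fernley 0.3175.
The surplus seats go to Rivermont, Claybrook.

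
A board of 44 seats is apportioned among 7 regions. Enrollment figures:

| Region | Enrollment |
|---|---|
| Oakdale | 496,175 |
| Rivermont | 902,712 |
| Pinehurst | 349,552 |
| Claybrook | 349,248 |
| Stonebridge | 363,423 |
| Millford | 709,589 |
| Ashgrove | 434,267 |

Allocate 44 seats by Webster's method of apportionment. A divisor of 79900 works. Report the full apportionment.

With modified divisor 79900: modified quotas Oakdale 6.210, Rivermont 11.298, Pinehurst 4.375, Claybrook 4.371, Stonebridge 4.548, Millford 8.881, Ashgrove 5.435.
Rounding to the nearest integer: Oakdale 6, Rivermont 11, Pinehurst 4, Claybrook 4, Stonebridge 5, Millford 9, Ashgrove 5 (total 44).

Oakdale: 6, Rivermont: 11, Pinehurst: 4, Claybrook: 4, Stonebridge: 5, Millford: 9, Ashgrove: 5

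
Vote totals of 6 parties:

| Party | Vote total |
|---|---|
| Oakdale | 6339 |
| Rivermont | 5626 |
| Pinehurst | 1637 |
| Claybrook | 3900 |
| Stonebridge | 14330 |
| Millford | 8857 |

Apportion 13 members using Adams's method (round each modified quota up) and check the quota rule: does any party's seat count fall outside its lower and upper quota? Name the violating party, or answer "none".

Standard quotas: Oakdale 2.025, Rivermont 1.797, Pinehurst 0.523, Claybrook 1.246, Stonebridge 4.578, Millford 2.830.
Adams allocation: Oakdale 2, Rivermont 2, Pinehurst 1, Claybrook 1, Stonebridge 4, Millford 3.
Every allocation lies between the lower and upper quota.

none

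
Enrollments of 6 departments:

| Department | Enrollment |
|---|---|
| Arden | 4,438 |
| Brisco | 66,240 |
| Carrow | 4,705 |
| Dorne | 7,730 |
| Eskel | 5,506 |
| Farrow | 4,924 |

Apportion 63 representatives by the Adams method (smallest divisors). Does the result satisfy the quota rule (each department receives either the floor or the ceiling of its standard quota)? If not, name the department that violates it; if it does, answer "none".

Standard quotas: Arden 2.989, Brisco 44.612, Carrow 3.169, Dorne 5.206, Eskel 3.708, Farrow 3.316.
Adams allocation: Arden 3, Brisco 43, Carrow 4, Dorne 5, Eskel 4, Farrow 4.
Brisco has quota 44.612 (lower 44, upper 45) but receives 43 — outside the quota interval.

Brisco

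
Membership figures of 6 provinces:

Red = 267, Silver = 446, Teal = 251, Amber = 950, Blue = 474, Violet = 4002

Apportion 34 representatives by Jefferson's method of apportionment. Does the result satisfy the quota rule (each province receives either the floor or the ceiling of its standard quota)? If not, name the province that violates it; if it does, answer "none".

Violet

Standard quotas: Red 1.421, Silver 2.373, Teal 1.336, Amber 5.055, Blue 2.522, Violet 21.294.
Jefferson allocation: Red 1, Silver 2, Teal 1, Amber 5, Blue 2, Violet 23.
Violet has quota 21.294 (lower 21, upper 22) but receives 23 — outside the quota interval.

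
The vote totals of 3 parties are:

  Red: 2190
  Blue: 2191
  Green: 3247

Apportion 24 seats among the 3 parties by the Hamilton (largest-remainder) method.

Red 7, Blue 7, Green 10

Standard divisor: 7628 ÷ 24 ≈ 317.833.
Standard quotas: Red 6.890, Blue 6.894, Green 10.216.
Lower quotas: Red 6, Blue 6, Green 10 (sum 22, leaving 2 seats).
Remainders in descending order: Blue 0.894, Red 0.890, Green 0.216.
The surplus seats go to Blue, Red.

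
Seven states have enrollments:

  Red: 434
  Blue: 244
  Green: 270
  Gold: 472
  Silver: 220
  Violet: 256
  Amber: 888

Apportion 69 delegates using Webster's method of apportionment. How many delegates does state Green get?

Standard divisor 2784/69 ≈ 40.348; standard quotas: Red 10.756, Blue 6.047, Green 6.692, Gold 11.698, Silver 5.453, Violet 6.345, Amber 22.009.
Rounding to the nearest integer gives Red 11, Blue 6, Green 7, Gold 12, Silver 5, Violet 6, Amber 22 — total 69, matching the house size, so no adjustment is needed.
Green receives 7.

7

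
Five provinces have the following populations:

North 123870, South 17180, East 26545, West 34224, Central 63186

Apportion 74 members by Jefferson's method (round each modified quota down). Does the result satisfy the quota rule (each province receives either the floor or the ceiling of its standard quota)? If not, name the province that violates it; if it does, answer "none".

North

Standard quotas: North 34.589, South 4.797, East 7.412, West 9.557, Central 17.644.
Jefferson allocation: North 36, South 4, East 7, West 9, Central 18.
North has quota 34.589 (lower 34, upper 35) but receives 36 — outside the quota interval.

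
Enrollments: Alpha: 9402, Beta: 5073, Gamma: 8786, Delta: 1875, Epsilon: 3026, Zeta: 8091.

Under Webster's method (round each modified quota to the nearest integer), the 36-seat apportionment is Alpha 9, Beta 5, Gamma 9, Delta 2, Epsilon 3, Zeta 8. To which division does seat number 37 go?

Priority for the next seat is population ÷ (current seats + 0.5).
Priorities: Alpha 989.684, Beta 922.364, Gamma 924.842, Delta 750.000, Epsilon 864.571, Zeta 951.882.
Highest priority: Alpha.

Alpha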